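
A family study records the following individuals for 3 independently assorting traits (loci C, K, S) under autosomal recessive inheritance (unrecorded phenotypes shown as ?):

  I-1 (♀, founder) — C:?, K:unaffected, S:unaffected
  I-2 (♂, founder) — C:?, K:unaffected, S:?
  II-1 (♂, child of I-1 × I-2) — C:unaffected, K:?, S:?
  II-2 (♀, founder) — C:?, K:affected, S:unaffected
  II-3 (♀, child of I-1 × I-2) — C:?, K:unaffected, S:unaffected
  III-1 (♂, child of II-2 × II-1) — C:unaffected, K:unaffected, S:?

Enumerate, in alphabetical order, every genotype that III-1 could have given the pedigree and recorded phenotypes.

III-1 ∈ {CC Kk SS, CC Kk Ss, CC Kk ss, Cc Kk SS, Cc Kk Ss, Cc Kk ss}

C/I-1 ? ·: CC|Cc|cc
C/I-2 ? ·: CC|Cc|cc
C/II-1 un I-1×I-2: CC|Cc
C/II-2 ? ·: CC|Cc|cc
C/II-3 ? I-1×I-2: CC|Cc|cc
C/III-1 un II-2×II-1: CC|Cc
⇒ C over [I-1,I-2,II-1,II-2,II-3,III-1]: 97 consistent
K/I-1 un ·: KK|Kk
K/I-2 un ·: KK|Kk
K/II-1 ? I-1×I-2: KK|Kk
K/II-2 aff ·: kk
K/II-3 un I-1×I-2: KK|Kk
K/III-1 un II-2×II-1: Kk
⇒ K over [I-1,I-2,II-1,II-2,II-3,III-1]: 13 consistent
S/I-1 un ·: SS|Ss
S/I-2 ? ·: SS|Ss|ss
S/II-1 ? I-1×I-2: SS|Ss|ss
S/II-2 un ·: SS|Ss
S/II-3 un I-1×I-2: SS|Ss
S/III-1 ? II-2×II-1: SS|Ss|ss
⇒ S over [I-1,I-2,II-1,II-2,II-3,III-1]: 70 consistent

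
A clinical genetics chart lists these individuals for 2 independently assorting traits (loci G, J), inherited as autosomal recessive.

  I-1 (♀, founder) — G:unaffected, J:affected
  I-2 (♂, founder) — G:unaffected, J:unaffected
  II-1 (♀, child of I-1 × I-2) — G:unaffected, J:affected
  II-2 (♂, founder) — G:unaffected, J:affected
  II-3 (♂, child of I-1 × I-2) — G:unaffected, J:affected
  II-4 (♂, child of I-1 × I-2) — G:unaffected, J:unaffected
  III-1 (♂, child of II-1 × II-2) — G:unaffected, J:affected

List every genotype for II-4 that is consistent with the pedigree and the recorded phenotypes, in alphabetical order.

G/I-1 un ·: GG|Gg
G/I-2 un ·: GG|Gg
G/II-1 un I-1×I-2: GG|Gg
G/II-2 un ·: GG|Gg
G/II-3 un I-1×I-2: GG|Gg
G/II-4 un I-1×I-2: GG|Gg
G/III-1 un II-1×II-2: GG|Gg
⇒ G over [I-1,I-2,II-1,II-2,II-3,II-4,III-1]: 87 consistent
J/I-1 aff ·: jj
J/I-2 un ·: Jj
J/II-1 aff I-1×I-2: jj
J/II-2 aff ·: jj
J/II-3 aff I-1×I-2: jj
J/II-4 un I-1×I-2: Jj
J/III-1 aff II-1×II-2: jj
⇒ J over [I-1,I-2,II-1,II-2,II-3,II-4,III-1]: 1 consistent

II-4 ∈ {GG Jj, Gg Jj}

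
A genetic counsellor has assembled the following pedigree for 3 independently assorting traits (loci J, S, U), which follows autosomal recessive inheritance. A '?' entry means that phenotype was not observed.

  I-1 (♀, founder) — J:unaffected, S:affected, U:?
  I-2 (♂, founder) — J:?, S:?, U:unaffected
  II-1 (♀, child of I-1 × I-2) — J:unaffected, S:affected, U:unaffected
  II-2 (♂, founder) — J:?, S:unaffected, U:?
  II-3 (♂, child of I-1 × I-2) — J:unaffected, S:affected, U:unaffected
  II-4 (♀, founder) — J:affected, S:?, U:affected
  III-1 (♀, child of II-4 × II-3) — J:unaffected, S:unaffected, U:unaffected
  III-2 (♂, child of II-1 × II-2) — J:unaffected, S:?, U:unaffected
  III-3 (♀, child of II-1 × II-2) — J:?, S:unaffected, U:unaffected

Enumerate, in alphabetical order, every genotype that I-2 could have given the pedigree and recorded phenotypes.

J/I-1 un ·: JJ|Jj
J/I-2 ? ·: JJ|Jj|jj
J/II-1 un I-1×I-2: JJ|Jj
J/II-2 ? ·: JJ|Jj|jj
J/II-3 un I-1×I-2: JJ|Jj
J/II-4 aff ·: jj
J/III-1 un II-4×II-3: Jj
J/III-2 un II-1×II-2: JJ|Jj
J/III-3 ? II-1×II-2: JJ|Jj|jj
⇒ J over [I-1,I-2,II-1,II-2,II-3,II-4,III-1,III-2,III-3]: 138 consistent
S/I-1 aff ·: ss
S/I-2 ? ·: Ss|ss
S/II-1 aff I-1×I-2: ss
S/II-2 un ·: SS|Ss
S/II-3 aff I-1×I-2: ss
S/II-4 ? ·: SS|Ss
S/III-1 un II-4×II-3: Ss
S/III-2 ? II-1×II-2: Ss|ss
S/III-3 un II-1×II-2: Ss
⇒ S over [I-1,I-2,II-1,II-2,II-3,II-4,III-1,III-2,III-3]: 12 consistent
U/I-1 ? ·: UU|Uu|uu
U/I-2 un ·: UU|Uu
U/II-1 un I-1×I-2: UU|Uu
U/II-2 ? ·: UU|Uu|uu
U/II-3 un I-1×I-2: UU|Uu
U/II-4 aff ·: uu
U/III-1 un II-4×II-3: Uu
U/III-2 un II-1×II-2: UU|Uu
U/III-3 un II-1×II-2: UU|Uu
⇒ U over [I-1,I-2,II-1,II-2,II-3,II-4,III-1,III-2,III-3]: 114 consistent

I-2 ∈ {JJ Ss UU, JJ Ss Uu, JJ ss UU, JJ ss Uu, Jj Ss UU, Jj Ss Uu, Jj ss UU, Jj ss Uu, jj Ss UU, jj Ss Uu, jj ss UU, jj ss Uu}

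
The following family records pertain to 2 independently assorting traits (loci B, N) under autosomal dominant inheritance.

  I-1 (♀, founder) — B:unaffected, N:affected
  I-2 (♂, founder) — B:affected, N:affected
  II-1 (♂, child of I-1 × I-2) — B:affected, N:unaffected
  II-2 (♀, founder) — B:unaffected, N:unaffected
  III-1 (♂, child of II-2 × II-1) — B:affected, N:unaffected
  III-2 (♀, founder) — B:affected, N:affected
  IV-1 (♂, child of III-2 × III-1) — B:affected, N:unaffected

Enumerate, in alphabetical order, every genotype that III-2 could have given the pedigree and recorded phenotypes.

B/I-1 un ·: bb
B/I-2 aff ·: Bb|BB
B/II-1 aff I-1×I-2: Bb
B/II-2 un ·: bb
B/III-1 aff II-2×II-1: Bb
B/III-2 aff ·: Bb|BB
B/IV-1 aff III-2×III-1: Bb|BB
⇒ B over [I-1,I-2,II-1,II-2,III-1,III-2,IV-1]: 8 consistent
N/I-1 aff ·: Nn
N/I-2 aff ·: Nn
N/II-1 un I-1×I-2: nn
N/II-2 un ·: nn
N/III-1 un II-2×II-1: nn
N/III-2 aff ·: Nn
N/IV-1 un III-2×III-1: nn
⇒ N over [I-1,I-2,II-1,II-2,III-1,III-2,IV-1]: 1 consistent

III-2 ∈ {BB Nn, Bb Nn}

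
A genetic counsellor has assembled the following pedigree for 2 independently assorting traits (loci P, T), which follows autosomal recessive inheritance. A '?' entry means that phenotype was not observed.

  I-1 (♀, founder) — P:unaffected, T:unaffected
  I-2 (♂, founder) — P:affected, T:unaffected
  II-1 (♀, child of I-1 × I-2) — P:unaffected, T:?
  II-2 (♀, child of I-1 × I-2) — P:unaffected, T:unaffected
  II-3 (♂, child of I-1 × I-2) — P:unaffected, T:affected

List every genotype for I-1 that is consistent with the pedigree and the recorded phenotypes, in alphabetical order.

P/I-1 un ·: PP|Pp
P/I-2 aff ·: pp
P/II-1 un I-1×I-2: Pp
P/II-2 un I-1×I-2: Pp
P/II-3 un I-1×I-2: Pp
⇒ P over [I-1,I-2,II-1,II-2,II-3]: 2 consistent
T/I-1 un ·: Tt
T/I-2 un ·: Tt
T/II-1 ? I-1×I-2: TT|Tt|tt
T/II-2 un I-1×I-2: TT|Tt
T/II-3 aff I-1×I-2: tt
⇒ T over [I-1,I-2,II-1,II-2,II-3]: 6 consistent

I-1 ∈ {PP Tt, Pp Tt}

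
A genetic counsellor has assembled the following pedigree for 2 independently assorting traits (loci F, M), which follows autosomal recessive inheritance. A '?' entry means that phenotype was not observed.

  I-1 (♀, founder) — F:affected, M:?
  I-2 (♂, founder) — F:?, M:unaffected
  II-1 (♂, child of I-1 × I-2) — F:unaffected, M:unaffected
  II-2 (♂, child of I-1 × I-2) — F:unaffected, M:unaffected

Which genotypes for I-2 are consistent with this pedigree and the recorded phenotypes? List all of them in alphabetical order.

I-2 ∈ {FF MM, FF Mm, Ff MM, Ff Mm}

F/I-1 aff ·: ff
F/I-2 ? ·: FF|Ff
F/II-1 un I-1×I-2: Ff
F/II-2 un I-1×I-2: Ff
⇒ F over [I-1,I-2,II-1,II-2]: 2 consistent
M/I-1 ? ·: MM|Mm|mm
M/I-2 un ·: MM|Mm
M/II-1 un I-1×I-2: MM|Mm
M/II-2 un I-1×I-2: MM|Mm
⇒ M over [I-1,I-2,II-1,II-2]: 15 consistent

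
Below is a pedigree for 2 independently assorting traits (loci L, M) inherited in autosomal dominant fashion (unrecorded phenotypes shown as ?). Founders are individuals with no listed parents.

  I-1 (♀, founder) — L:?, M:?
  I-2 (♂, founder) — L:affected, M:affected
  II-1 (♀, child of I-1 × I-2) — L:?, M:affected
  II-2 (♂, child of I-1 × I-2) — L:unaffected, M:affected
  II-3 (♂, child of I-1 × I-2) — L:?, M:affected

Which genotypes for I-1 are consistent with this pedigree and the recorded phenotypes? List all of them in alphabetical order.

I-1 ∈ {Ll MM, Ll Mm, Ll mm, ll MM, ll Mm, ll mm}

L/I-1 ? ·: ll|Ll
L/I-2 aff ·: Ll
L/II-1 ? I-1×I-2: ll|Ll|LL
L/II-2 un I-1×I-2: ll
L/II-3 ? I-1×I-2: ll|Ll|LL
⇒ L over [I-1,I-2,II-1,II-2,II-3]: 13 consistent
M/I-1 ? ·: mm|Mm|MM
M/I-2 aff ·: Mm|MM
M/II-1 aff I-1×I-2: Mm|MM
M/II-2 aff I-1×I-2: Mm|MM
M/II-3 aff I-1×I-2: Mm|MM
⇒ M over [I-1,I-2,II-1,II-2,II-3]: 27 consistent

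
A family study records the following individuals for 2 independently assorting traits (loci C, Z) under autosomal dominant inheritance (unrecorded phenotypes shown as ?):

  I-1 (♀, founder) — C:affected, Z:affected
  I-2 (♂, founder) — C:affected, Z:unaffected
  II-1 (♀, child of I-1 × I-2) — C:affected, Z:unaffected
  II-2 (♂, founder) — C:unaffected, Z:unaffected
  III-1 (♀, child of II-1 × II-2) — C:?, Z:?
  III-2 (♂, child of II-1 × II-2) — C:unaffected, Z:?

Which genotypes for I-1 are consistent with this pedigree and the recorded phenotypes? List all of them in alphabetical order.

C/I-1 aff ·: Cc|CC
C/I-2 aff ·: Cc|CC
C/II-1 aff I-1×I-2: Cc
C/II-2 un ·: cc
C/III-1 ? II-1×II-2: cc|Cc
C/III-2 un II-1×II-2: cc
⇒ C over [I-1,I-2,II-1,II-2,III-1,III-2]: 6 consistent
Z/I-1 aff ·: Zz
Z/I-2 un ·: zz
Z/II-1 un I-1×I-2: zz
Z/II-2 un ·: zz
Z/III-1 ? II-1×II-2: zz
Z/III-2 ? II-1×II-2: zz
⇒ Z over [I-1,I-2,II-1,II-2,III-1,III-2]: 1 consistent

I-1 ∈ {CC Zz, Cc Zz}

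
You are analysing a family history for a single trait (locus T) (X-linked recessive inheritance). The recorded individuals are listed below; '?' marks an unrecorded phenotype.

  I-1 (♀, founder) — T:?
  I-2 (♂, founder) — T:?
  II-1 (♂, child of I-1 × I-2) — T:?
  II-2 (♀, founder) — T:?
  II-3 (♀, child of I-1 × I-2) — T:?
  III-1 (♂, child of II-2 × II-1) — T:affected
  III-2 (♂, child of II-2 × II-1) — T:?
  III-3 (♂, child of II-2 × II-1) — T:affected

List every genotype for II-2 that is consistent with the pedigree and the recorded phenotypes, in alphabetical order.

T/I-1 ? ·: X^TX^T|X^TX^t|X^tX^t
T/I-2 ? ·: X^TY|X^tY
T/II-1 ? I-1×I-2: X^TY|X^tY
T/II-2 ? ·: X^TX^t|X^tX^t
T/II-3 ? I-1×I-2: X^TX^T|X^TX^t|X^tX^t
T/III-1 aff II-2×II-1: X^tY
T/III-2 ? II-2×II-1: X^TY|X^tY
T/III-3 aff II-2×II-1: X^tY
⇒ T over [I-1,I-2,II-1,II-2,II-3,III-1,III-2,III-3]: 36 consistent

II-2 ∈ {X^TX^t, X^tX^t}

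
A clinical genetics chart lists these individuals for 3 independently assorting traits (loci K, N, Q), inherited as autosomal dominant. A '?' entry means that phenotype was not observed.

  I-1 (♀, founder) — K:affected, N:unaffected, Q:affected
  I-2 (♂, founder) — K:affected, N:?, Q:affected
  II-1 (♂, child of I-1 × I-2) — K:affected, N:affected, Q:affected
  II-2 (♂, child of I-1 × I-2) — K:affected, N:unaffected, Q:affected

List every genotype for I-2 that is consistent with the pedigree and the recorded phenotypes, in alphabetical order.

K/I-1 aff ·: Kk|KK
K/I-2 aff ·: Kk|KK
K/II-1 aff I-1×I-2: Kk|KK
K/II-2 aff I-1×I-2: Kk|KK
⇒ K over [I-1,I-2,II-1,II-2]: 13 consistent
N/I-1 un ·: nn
N/I-2 ? ·: Nn
N/II-1 aff I-1×I-2: Nn
N/II-2 un I-1×I-2: nn
⇒ N over [I-1,I-2,II-1,II-2]: 1 consistent
Q/I-1 aff ·: Qq|QQ
Q/I-2 aff ·: Qq|QQ
Q/II-1 aff I-1×I-2: Qq|QQ
Q/II-2 aff I-1×I-2: Qq|QQ
⇒ Q over [I-1,I-2,II-1,II-2]: 13 consistent

I-2 ∈ {KK Nn QQ, KK Nn Qq, Kk Nn QQ, Kk Nn Qq}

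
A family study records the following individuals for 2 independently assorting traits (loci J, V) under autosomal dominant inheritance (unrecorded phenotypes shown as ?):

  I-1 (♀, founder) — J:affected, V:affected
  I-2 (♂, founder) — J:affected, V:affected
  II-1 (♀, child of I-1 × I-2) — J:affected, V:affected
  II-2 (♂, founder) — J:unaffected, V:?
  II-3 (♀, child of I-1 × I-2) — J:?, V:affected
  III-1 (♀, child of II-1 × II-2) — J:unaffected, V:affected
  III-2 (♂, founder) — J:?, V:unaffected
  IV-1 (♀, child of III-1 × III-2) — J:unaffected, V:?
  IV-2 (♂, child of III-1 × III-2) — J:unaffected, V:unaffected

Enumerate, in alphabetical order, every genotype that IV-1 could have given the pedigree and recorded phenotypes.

IV-1 ∈ {jj Vv, jj vv}

J/I-1 aff ·: Jj|JJ
J/I-2 aff ·: Jj|JJ
J/II-1 aff I-1×I-2: Jj
J/II-2 un ·: jj
J/II-3 ? I-1×I-2: jj|Jj|JJ
J/III-1 un II-1×II-2: jj
J/III-2 ? ·: jj|Jj
J/IV-1 un III-1×III-2: jj
J/IV-2 un III-1×III-2: jj
⇒ J over [I-1,I-2,II-1,II-2,II-3,III-1,III-2,IV-1,IV-2]: 14 consistent
V/I-1 aff ·: Vv|VV
V/I-2 aff ·: Vv|VV
V/II-1 aff I-1×I-2: Vv|VV
V/II-2 ? ·: vv|Vv|VV
V/II-3 aff I-1×I-2: Vv|VV
V/III-1 aff II-1×II-2: Vv
V/III-2 un ·: vv
V/IV-1 ? III-1×III-2: vv|Vv
V/IV-2 un III-1×III-2: vv
⇒ V over [I-1,I-2,II-1,II-2,II-3,III-1,III-2,IV-1,IV-2]: 64 consistent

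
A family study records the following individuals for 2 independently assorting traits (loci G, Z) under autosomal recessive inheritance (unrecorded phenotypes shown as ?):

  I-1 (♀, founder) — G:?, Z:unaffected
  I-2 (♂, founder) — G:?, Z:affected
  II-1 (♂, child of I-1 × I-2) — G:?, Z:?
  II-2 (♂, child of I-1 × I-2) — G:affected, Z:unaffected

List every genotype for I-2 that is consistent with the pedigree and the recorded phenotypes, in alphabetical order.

I-2 ∈ {Gg zz, gg zz}

G/I-1 ? ·: Gg|gg
G/I-2 ? ·: Gg|gg
G/II-1 ? I-1×I-2: GG|Gg|gg
G/II-2 aff I-1×I-2: gg
⇒ G over [I-1,I-2,II-1,II-2]: 8 consistent
Z/I-1 un ·: ZZ|Zz
Z/I-2 aff ·: zz
Z/II-1 ? I-1×I-2: Zz|zz
Z/II-2 un I-1×I-2: Zz
⇒ Z over [I-1,I-2,II-1,II-2]: 3 consistent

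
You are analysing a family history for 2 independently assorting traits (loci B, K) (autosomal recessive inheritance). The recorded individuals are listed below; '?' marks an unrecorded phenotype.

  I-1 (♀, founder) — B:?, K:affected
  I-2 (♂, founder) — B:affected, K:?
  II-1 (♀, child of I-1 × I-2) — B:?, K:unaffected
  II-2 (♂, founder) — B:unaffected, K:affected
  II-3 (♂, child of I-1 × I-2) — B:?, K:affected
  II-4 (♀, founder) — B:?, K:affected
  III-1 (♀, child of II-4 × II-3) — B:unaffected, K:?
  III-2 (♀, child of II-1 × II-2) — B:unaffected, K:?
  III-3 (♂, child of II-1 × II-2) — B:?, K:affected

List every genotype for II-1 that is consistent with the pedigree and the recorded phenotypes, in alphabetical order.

II-1 ∈ {Bb Kk, bb Kk}

B/I-1 ? ·: BB|Bb|bb
B/I-2 aff ·: bb
B/II-1 ? I-1×I-2: Bb|bb
B/II-2 un ·: BB|Bb
B/II-3 ? I-1×I-2: Bb|bb
B/II-4 ? ·: BB|Bb|bb
B/III-1 un II-4×II-3: BB|Bb
B/III-2 un II-1×II-2: BB|Bb
B/III-3 ? II-1×II-2: BB|Bb|bb
⇒ B over [I-1,I-2,II-1,II-2,II-3,II-4,III-1,III-2,III-3]: 147 consistent
K/I-1 aff ·: kk
K/I-2 ? ·: Kk
K/II-1 un I-1×I-2: Kk
K/II-2 aff ·: kk
K/II-3 aff I-1×I-2: kk
K/II-4 aff ·: kk
K/III-1 ? II-4×II-3: kk
K/III-2 ? II-1×II-2: Kk|kk
K/III-3 aff II-1×II-2: kk
⇒ K over [I-1,I-2,II-1,II-2,II-3,II-4,III-1,III-2,III-3]: 2 consistent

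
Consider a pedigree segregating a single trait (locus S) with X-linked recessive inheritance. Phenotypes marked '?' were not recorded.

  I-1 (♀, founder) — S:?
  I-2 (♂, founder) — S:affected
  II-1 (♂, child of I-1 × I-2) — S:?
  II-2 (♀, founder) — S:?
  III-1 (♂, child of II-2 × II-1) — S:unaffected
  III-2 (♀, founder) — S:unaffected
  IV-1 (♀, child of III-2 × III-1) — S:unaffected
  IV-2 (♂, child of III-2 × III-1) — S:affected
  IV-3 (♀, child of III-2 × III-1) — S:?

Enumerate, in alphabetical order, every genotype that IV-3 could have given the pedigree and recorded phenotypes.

IV-3 ∈ {X^SX^S, X^SX^s}

S/I-1 ? ·: X^SX^S|X^SX^s|X^sX^s
S/I-2 aff ·: X^sY
S/II-1 ? I-1×I-2: X^SY|X^sY
S/II-2 ? ·: X^SX^S|X^SX^s
S/III-1 un II-2×II-1: X^SY
S/III-2 un ·: X^SX^s
S/IV-1 un III-2×III-1: X^SX^S|X^SX^s
S/IV-2 aff III-2×III-1: X^sY
S/IV-3 ? III-2×III-1: X^SX^S|X^SX^s
⇒ S over [I-1,I-2,II-1,II-2,III-1,III-2,IV-1,IV-2,IV-3]: 32 consistent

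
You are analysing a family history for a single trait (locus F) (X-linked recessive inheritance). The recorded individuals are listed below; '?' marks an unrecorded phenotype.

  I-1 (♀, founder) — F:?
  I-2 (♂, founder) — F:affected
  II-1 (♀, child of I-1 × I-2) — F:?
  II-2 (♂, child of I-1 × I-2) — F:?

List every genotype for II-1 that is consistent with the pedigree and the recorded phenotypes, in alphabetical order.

II-1 ∈ {X^FX^f, X^fX^f}

F/I-1 ? ·: X^FX^F|X^FX^f|X^fX^f
F/I-2 aff ·: X^fY
F/II-1 ? I-1×I-2: X^FX^f|X^fX^f
F/II-2 ? I-1×I-2: X^FY|X^fY
⇒ F over [I-1,I-2,II-1,II-2]: 6 consistent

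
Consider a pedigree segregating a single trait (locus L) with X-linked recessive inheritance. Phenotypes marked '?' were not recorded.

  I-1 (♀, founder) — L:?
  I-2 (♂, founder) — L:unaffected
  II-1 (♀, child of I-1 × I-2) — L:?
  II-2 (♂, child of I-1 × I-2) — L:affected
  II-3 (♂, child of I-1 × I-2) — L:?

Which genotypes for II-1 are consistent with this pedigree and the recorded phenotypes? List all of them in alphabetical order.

II-1 ∈ {X^LX^L, X^LX^l}

L/I-1 ? ·: X^LX^l|X^lX^l
L/I-2 un ·: X^LY
L/II-1 ? I-1×I-2: X^LX^L|X^LX^l
L/II-2 aff I-1×I-2: X^lY
L/II-3 ? I-1×I-2: X^LY|X^lY
⇒ L over [I-1,I-2,II-1,II-2,II-3]: 5 consistent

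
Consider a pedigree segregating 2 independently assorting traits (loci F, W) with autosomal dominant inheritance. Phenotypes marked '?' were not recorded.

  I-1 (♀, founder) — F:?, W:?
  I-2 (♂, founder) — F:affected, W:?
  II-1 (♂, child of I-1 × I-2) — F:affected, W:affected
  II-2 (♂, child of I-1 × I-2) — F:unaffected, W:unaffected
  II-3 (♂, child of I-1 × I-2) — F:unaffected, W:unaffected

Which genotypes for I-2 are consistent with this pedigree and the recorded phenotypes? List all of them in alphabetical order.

I-2 ∈ {Ff Ww, Ff ww}

F/I-1 ? ·: ff|Ff
F/I-2 aff ·: Ff
F/II-1 aff I-1×I-2: Ff|FF
F/II-2 un I-1×I-2: ff
F/II-3 un I-1×I-2: ff
⇒ F over [I-1,I-2,II-1,II-2,II-3]: 3 consistent
W/I-1 ? ·: ww|Ww
W/I-2 ? ·: ww|Ww
W/II-1 aff I-1×I-2: Ww|WW
W/II-2 un I-1×I-2: ww
W/II-3 un I-1×I-2: ww
⇒ W over [I-1,I-2,II-1,II-2,II-3]: 4 consistent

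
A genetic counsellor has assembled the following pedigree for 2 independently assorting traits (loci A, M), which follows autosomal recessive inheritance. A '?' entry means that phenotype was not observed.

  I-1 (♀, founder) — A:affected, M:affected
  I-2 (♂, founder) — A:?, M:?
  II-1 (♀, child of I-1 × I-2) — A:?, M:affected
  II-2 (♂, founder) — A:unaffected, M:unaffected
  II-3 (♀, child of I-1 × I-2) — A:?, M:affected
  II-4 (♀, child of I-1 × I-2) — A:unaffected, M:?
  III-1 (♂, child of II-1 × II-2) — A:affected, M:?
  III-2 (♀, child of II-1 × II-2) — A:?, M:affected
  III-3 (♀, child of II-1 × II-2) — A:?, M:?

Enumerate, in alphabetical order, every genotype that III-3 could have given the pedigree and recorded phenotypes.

A/I-1 aff ·: aa
A/I-2 ? ·: AA|Aa
A/II-1 ? I-1×I-2: Aa|aa
A/II-2 un ·: Aa
A/II-3 ? I-1×I-2: Aa|aa
A/II-4 un I-1×I-2: Aa
A/III-1 aff II-1×II-2: aa
A/III-2 ? II-1×II-2: AA|Aa|aa
A/III-3 ? II-1×II-2: AA|Aa|aa
⇒ A over [I-1,I-2,II-1,II-2,II-3,II-4,III-1,III-2,III-3]: 35 consistent
M/I-1 aff ·: mm
M/I-2 ? ·: Mm|mm
M/II-1 aff I-1×I-2: mm
M/II-2 un ·: Mm
M/II-3 aff I-1×I-2: mm
M/II-4 ? I-1×I-2: Mm|mm
M/III-1 ? II-1×II-2: Mm|mm
M/III-2 aff II-1×II-2: mm
M/III-3 ? II-1×II-2: Mm|mm
⇒ M over [I-1,I-2,II-1,II-2,II-3,II-4,III-1,III-2,III-3]: 12 consistent

III-3 ∈ {AA Mm, AA mm, Aa Mm, Aa mm, aa Mm, aa mm}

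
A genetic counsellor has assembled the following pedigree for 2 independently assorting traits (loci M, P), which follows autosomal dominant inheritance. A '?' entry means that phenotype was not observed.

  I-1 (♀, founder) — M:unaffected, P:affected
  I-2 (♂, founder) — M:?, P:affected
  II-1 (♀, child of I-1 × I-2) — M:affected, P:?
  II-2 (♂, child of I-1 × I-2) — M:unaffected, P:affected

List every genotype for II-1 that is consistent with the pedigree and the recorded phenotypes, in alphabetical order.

M/I-1 un ·: mm
M/I-2 ? ·: Mm
M/II-1 aff I-1×I-2: Mm
M/II-2 un I-1×I-2: mm
⇒ M over [I-1,I-2,II-1,II-2]: 1 consistent
P/I-1 aff ·: Pp|PP
P/I-2 aff ·: Pp|PP
P/II-1 ? I-1×I-2: pp|Pp|PP
P/II-2 aff I-1×I-2: Pp|PP
⇒ P over [I-1,I-2,II-1,II-2]: 15 consistent

II-1 ∈ {Mm PP, Mm Pp, Mm pp}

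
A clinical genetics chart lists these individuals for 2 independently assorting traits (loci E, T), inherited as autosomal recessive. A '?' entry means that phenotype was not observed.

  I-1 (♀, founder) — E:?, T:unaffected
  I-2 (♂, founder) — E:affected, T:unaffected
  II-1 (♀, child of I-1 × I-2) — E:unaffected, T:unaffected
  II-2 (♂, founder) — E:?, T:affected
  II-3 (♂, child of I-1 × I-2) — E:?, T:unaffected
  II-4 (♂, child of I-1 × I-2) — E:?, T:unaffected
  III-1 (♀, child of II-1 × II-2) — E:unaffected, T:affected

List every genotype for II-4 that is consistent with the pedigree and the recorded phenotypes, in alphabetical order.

E/I-1 ? ·: EE|Ee
E/I-2 aff ·: ee
E/II-1 un I-1×I-2: Ee
E/II-2 ? ·: EE|Ee|ee
E/II-3 ? I-1×I-2: Ee|ee
E/II-4 ? I-1×I-2: Ee|ee
E/III-1 un II-1×II-2: EE|Ee
⇒ E over [I-1,I-2,II-1,II-2,II-3,II-4,III-1]: 25 consistent
T/I-1 un ·: TT|Tt
T/I-2 un ·: TT|Tt
T/II-1 un I-1×I-2: Tt
T/II-2 aff ·: tt
T/II-3 un I-1×I-2: TT|Tt
T/II-4 un I-1×I-2: TT|Tt
T/III-1 aff II-1×II-2: tt
⇒ T over [I-1,I-2,II-1,II-2,II-3,II-4,III-1]: 12 consistent

II-4 ∈ {Ee TT, Ee Tt, ee TT, ee Tt}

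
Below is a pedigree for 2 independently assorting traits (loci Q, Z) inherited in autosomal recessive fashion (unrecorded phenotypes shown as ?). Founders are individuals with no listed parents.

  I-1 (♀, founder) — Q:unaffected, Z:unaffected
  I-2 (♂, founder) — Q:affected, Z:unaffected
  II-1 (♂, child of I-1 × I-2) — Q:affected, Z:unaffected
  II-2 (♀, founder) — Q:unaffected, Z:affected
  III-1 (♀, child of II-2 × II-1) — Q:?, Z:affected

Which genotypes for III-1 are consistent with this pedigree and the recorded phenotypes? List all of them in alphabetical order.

Q/I-1 un ·: Qq
Q/I-2 aff ·: qq
Q/II-1 aff I-1×I-2: qq
Q/II-2 un ·: QQ|Qq
Q/III-1 ? II-2×II-1: Qq|qq
⇒ Q over [I-1,I-2,II-1,II-2,III-1]: 3 consistent
Z/I-1 un ·: ZZ|Zz
Z/I-2 un ·: ZZ|Zz
Z/II-1 un I-1×I-2: Zz
Z/II-2 aff ·: zz
Z/III-1 aff II-2×II-1: zz
⇒ Z over [I-1,I-2,II-1,II-2,III-1]: 3 consistent

III-1 ∈ {Qq zz, qq zz}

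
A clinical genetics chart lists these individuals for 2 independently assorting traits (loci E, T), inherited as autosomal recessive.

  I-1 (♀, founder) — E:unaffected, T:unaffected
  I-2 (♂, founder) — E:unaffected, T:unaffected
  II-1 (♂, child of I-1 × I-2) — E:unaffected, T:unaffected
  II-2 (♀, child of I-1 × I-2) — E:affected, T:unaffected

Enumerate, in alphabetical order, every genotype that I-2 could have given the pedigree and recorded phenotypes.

E/I-1 un ·: Ee
E/I-2 un ·: Ee
E/II-1 un I-1×I-2: EE|Ee
E/II-2 aff I-1×I-2: ee
⇒ E over [I-1,I-2,II-1,II-2]: 2 consistent
T/I-1 un ·: TT|Tt
T/I-2 un ·: TT|Tt
T/II-1 un I-1×I-2: TT|Tt
T/II-2 un I-1×I-2: TT|Tt
⇒ T over [I-1,I-2,II-1,II-2]: 13 consistent

I-2 ∈ {Ee TT, Ee Tt}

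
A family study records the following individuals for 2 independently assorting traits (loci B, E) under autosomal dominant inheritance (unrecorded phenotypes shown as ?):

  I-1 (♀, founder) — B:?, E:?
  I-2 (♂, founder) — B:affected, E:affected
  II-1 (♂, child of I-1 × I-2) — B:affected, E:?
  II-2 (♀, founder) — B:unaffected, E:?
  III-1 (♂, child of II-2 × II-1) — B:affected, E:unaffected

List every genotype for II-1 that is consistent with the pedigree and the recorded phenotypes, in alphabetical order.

II-1 ∈ {BB Ee, BB ee, Bb Ee, Bb ee}

B/I-1 ? ·: bb|Bb|BB
B/I-2 aff ·: Bb|BB
B/II-1 aff I-1×I-2: Bb|BB
B/II-2 un ·: bb
B/III-1 aff II-2×II-1: Bb
⇒ B over [I-1,I-2,II-1,II-2,III-1]: 9 consistent
E/I-1 ? ·: ee|Ee|EE
E/I-2 aff ·: Ee|EE
E/II-1 ? I-1×I-2: ee|Ee
E/II-2 ? ·: ee|Ee
E/III-1 un II-2×II-1: ee
⇒ E over [I-1,I-2,II-1,II-2,III-1]: 14 consistent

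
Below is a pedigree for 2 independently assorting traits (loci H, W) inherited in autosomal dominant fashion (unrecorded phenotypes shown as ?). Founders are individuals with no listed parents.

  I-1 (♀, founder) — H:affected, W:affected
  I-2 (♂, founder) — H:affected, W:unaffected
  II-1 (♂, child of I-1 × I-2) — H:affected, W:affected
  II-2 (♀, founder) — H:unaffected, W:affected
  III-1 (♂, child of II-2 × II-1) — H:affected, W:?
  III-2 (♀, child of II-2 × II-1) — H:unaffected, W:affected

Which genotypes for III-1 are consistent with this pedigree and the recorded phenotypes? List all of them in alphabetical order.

III-1 ∈ {Hh WW, Hh Ww, Hh ww}

H/I-1 aff ·: Hh|HH
H/I-2 aff ·: Hh|HH
H/II-1 aff I-1×I-2: Hh
H/II-2 un ·: hh
H/III-1 aff II-2×II-1: Hh
H/III-2 un II-2×II-1: hh
⇒ H over [I-1,I-2,II-1,II-2,III-1,III-2]: 3 consistent
W/I-1 aff ·: Ww|WW
W/I-2 un ·: ww
W/II-1 aff I-1×I-2: Ww
W/II-2 aff ·: Ww|WW
W/III-1 ? II-2×II-1: ww|Ww|WW
W/III-2 aff II-2×II-1: Ww|WW
⇒ W over [I-1,I-2,II-1,II-2,III-1,III-2]: 20 consistent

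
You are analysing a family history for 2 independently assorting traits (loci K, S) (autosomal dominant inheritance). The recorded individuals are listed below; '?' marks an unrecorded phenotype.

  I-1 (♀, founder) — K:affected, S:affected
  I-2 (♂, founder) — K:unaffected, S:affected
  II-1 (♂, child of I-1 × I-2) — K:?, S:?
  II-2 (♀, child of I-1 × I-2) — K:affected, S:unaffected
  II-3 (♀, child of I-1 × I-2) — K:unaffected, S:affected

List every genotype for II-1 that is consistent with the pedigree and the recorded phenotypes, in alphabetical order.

II-1 ∈ {Kk SS, Kk Ss, Kk ss, kk SS, kk Ss, kk ss}

K/I-1 aff ·: Kk
K/I-2 un ·: kk
K/II-1 ? I-1×I-2: kk|Kk
K/II-2 aff I-1×I-2: Kk
K/II-3 un I-1×I-2: kk
⇒ K over [I-1,I-2,II-1,II-2,II-3]: 2 consistent
S/I-1 aff ·: Ss
S/I-2 aff ·: Ss
S/II-1 ? I-1×I-2: ss|Ss|SS
S/II-2 un I-1×I-2: ss
S/II-3 aff I-1×I-2: Ss|SS
⇒ S over [I-1,I-2,II-1,II-2,II-3]: 6 consistent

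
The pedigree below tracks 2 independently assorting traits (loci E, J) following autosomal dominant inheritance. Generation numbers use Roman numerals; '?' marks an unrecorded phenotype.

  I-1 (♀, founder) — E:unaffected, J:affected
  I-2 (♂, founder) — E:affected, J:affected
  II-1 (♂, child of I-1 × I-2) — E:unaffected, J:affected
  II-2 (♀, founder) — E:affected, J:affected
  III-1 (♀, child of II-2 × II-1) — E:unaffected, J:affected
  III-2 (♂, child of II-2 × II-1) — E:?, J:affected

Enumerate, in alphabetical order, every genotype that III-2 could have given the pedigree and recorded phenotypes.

E/I-1 un ·: ee
E/I-2 aff ·: Ee
E/II-1 un I-1×I-2: ee
E/II-2 aff ·: Ee
E/III-1 un II-2×II-1: ee
E/III-2 ? II-2×II-1: ee|Ee
⇒ E over [I-1,I-2,II-1,II-2,III-1,III-2]: 2 consistent
J/I-1 aff ·: Jj|JJ
J/I-2 aff ·: Jj|JJ
J/II-1 aff I-1×I-2: Jj|JJ
J/II-2 aff ·: Jj|JJ
J/III-1 aff II-2×II-1: Jj|JJ
J/III-2 aff II-2×II-1: Jj|JJ
⇒ J over [I-1,I-2,II-1,II-2,III-1,III-2]: 44 consistent

III-2 ∈ {Ee JJ, Ee Jj, ee JJ, ee Jj}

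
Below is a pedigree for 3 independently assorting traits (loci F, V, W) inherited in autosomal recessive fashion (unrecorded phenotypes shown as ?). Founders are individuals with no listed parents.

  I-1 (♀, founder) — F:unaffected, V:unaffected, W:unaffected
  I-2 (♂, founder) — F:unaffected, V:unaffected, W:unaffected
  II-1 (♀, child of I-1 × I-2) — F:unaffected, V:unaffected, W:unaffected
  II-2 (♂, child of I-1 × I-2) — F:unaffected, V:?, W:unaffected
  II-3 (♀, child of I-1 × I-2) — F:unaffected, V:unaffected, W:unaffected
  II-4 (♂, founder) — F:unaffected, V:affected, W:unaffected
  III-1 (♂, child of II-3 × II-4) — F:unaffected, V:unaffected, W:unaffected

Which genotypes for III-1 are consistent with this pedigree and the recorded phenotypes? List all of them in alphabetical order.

F/I-1 un ·: FF|Ff
F/I-2 un ·: FF|Ff
F/II-1 un I-1×I-2: FF|Ff
F/II-2 un I-1×I-2: FF|Ff
F/II-3 un I-1×I-2: FF|Ff
F/II-4 un ·: FF|Ff
F/III-1 un II-3×II-4: FF|Ff
⇒ F over [I-1,I-2,II-1,II-2,II-3,II-4,III-1]: 87 consistent
V/I-1 un ·: VV|Vv
V/I-2 un ·: VV|Vv
V/II-1 un I-1×I-2: VV|Vv
V/II-2 ? I-1×I-2: VV|Vv|vv
V/II-3 un I-1×I-2: VV|Vv
V/II-4 aff ·: vv
V/III-1 un II-3×II-4: Vv
⇒ V over [I-1,I-2,II-1,II-2,II-3,II-4,III-1]: 29 consistent
W/I-1 un ·: WW|Ww
W/I-2 un ·: WW|Ww
W/II-1 un I-1×I-2: WW|Ww
W/II-2 un I-1×I-2: WW|Ww
W/II-3 un I-1×I-2: WW|Ww
W/II-4 un ·: WW|Ww
W/III-1 un II-3×II-4: WW|Ww
⇒ W over [I-1,I-2,II-1,II-2,II-3,II-4,III-1]: 87 consistent

III-1 ∈ {FF Vv WW, FF Vv Ww, Ff Vv WW, Ff Vv Ww}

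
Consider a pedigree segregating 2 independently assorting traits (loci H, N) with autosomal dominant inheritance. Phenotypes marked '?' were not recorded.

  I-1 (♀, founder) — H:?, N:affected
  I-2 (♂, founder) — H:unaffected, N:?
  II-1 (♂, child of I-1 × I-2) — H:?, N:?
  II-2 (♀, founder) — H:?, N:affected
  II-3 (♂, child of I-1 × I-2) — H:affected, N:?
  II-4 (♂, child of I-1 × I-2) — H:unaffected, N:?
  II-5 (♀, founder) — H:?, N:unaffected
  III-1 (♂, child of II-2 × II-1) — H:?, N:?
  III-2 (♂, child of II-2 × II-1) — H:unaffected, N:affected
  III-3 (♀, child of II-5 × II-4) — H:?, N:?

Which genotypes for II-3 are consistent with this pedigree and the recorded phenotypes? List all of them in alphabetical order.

H/I-1 ? ·: Hh
H/I-2 un ·: hh
H/II-1 ? I-1×I-2: hh|Hh
H/II-2 ? ·: hh|Hh
H/II-3 aff I-1×I-2: Hh
H/II-4 un I-1×I-2: hh
H/II-5 ? ·: hh|Hh|HH
H/III-1 ? II-2×II-1: hh|Hh|HH
H/III-2 un II-2×II-1: hh
H/III-3 ? II-5×II-4: hh|Hh
⇒ H over [I-1,I-2,II-1,II-2,II-3,II-4,II-5,III-1,III-2,III-3]: 32 consistent
N/I-1 aff ·: Nn|NN
N/I-2 ? ·: nn|Nn|NN
N/II-1 ? I-1×I-2: nn|Nn|NN
N/II-2 aff ·: Nn|NN
N/II-3 ? I-1×I-2: nn|Nn|NN
N/II-4 ? I-1×I-2: nn|Nn|NN
N/II-5 un ·: nn
N/III-1 ? II-2×II-1: nn|Nn|NN
N/III-2 aff II-2×II-1: Nn|NN
N/III-3 ? II-5×II-4: nn|Nn
⇒ N over [I-1,I-2,II-1,II-2,II-3,II-4,II-5,III-1,III-2,III-3]: 499 consistent

II-3 ∈ {Hh NN, Hh Nn, Hh nn}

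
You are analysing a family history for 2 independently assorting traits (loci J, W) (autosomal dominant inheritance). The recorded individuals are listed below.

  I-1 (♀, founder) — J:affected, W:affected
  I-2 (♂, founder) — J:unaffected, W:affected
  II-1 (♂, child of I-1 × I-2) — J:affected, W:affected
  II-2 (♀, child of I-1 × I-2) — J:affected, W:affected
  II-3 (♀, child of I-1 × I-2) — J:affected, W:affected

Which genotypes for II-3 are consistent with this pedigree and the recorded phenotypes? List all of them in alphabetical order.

J/I-1 aff ·: Jj|JJ
J/I-2 un ·: jj
J/II-1 aff I-1×I-2: Jj
J/II-2 aff I-1×I-2: Jj
J/II-3 aff I-1×I-2: Jj
⇒ J over [I-1,I-2,II-1,II-2,II-3]: 2 consistent
W/I-1 aff ·: Ww|WW
W/I-2 aff ·: Ww|WW
W/II-1 aff I-1×I-2: Ww|WW
W/II-2 aff I-1×I-2: Ww|WW
W/II-3 aff I-1×I-2: Ww|WW
⇒ W over [I-1,I-2,II-1,II-2,II-3]: 25 consistent

II-3 ∈ {Jj WW, Jj Ww}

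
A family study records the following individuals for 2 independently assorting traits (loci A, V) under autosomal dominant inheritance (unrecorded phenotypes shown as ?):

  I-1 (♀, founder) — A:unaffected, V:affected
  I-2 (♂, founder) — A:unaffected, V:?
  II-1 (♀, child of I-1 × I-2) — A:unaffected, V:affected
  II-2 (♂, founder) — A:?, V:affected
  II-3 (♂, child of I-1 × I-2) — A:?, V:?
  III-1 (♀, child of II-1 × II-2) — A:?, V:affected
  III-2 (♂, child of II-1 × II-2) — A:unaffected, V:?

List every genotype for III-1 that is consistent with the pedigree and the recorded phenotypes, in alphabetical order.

III-1 ∈ {Aa VV, Aa Vv, aa VV, aa Vv}

A/I-1 un ·: aa
A/I-2 un ·: aa
A/II-1 un I-1×I-2: aa
A/II-2 ? ·: aa|Aa
A/II-3 ? I-1×I-2: aa
A/III-1 ? II-1×II-2: aa|Aa
A/III-2 un II-1×II-2: aa
⇒ A over [I-1,I-2,II-1,II-2,II-3,III-1,III-2]: 3 consistent
V/I-1 aff ·: Vv|VV
V/I-2 ? ·: vv|Vv|VV
V/II-1 aff I-1×I-2: Vv|VV
V/II-2 aff ·: Vv|VV
V/II-3 ? I-1×I-2: vv|Vv|VV
V/III-1 aff II-1×II-2: Vv|VV
V/III-2 ? II-1×II-2: vv|Vv|VV
⇒ V over [I-1,I-2,II-1,II-2,II-3,III-1,III-2]: 140 consistent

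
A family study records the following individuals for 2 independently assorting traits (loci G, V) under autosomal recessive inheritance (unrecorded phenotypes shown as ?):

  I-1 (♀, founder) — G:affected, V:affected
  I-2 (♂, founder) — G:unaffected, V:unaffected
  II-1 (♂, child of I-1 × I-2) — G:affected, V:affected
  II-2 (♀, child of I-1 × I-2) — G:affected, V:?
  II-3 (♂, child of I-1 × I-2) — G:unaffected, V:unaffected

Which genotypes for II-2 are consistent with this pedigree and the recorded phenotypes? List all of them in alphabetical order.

II-2 ∈ {gg Vv, gg vv}

G/I-1 aff ·: gg
G/I-2 un ·: Gg
G/II-1 aff I-1×I-2: gg
G/II-2 aff I-1×I-2: gg
G/II-3 un I-1×I-2: Gg
⇒ G over [I-1,I-2,II-1,II-2,II-3]: 1 consistent
V/I-1 aff ·: vv
V/I-2 un ·: Vv
V/II-1 aff I-1×I-2: vv
V/II-2 ? I-1×I-2: Vv|vv
V/II-3 un I-1×I-2: Vv
⇒ V over [I-1,I-2,II-1,II-2,II-3]: 2 consistent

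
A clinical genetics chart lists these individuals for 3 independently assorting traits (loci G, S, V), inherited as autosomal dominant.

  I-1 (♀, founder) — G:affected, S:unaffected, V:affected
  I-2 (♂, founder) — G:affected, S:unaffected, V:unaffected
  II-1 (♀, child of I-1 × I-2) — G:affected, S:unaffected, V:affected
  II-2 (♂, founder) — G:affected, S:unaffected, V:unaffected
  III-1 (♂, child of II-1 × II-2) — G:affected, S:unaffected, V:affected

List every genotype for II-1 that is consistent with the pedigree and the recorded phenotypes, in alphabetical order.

II-1 ∈ {GG ss Vv, Gg ss Vv}

G/I-1 aff ·: Gg|GG
G/I-2 aff ·: Gg|GG
G/II-1 aff I-1×I-2: Gg|GG
G/II-2 aff ·: Gg|GG
G/III-1 aff II-1×II-2: Gg|GG
⇒ G over [I-1,I-2,II-1,II-2,III-1]: 24 consistent
S/I-1 un ·: ss
S/I-2 un ·: ss
S/II-1 un I-1×I-2: ss
S/II-2 un ·: ss
S/III-1 un II-1×II-2: ss
⇒ S over [I-1,I-2,II-1,II-2,III-1]: 1 consistent
V/I-1 aff ·: Vv|VV
V/I-2 un ·: vv
V/II-1 aff I-1×I-2: Vv
V/II-2 un ·: vv
V/III-1 aff II-1×II-2: Vv
⇒ V over [I-1,I-2,II-1,II-2,III-1]: 2 consistent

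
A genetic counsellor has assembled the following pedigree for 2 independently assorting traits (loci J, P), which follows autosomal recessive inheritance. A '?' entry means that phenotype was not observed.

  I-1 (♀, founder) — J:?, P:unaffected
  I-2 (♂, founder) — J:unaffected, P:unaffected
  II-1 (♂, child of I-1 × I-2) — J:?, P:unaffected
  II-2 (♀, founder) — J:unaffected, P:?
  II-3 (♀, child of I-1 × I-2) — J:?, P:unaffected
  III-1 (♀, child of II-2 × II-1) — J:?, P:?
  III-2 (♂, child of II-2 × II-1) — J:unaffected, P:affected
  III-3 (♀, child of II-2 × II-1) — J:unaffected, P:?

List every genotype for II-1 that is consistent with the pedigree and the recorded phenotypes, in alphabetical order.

II-1 ∈ {JJ Pp, Jj Pp, jj Pp}

J/I-1 ? ·: JJ|Jj|jj
J/I-2 un ·: JJ|Jj
J/II-1 ? I-1×I-2: JJ|Jj|jj
J/II-2 un ·: JJ|Jj
J/II-3 ? I-1×I-2: JJ|Jj|jj
J/III-1 ? II-2×II-1: JJ|Jj|jj
J/III-2 un II-2×II-1: JJ|Jj
J/III-3 un II-2×II-1: JJ|Jj
⇒ J over [I-1,I-2,II-1,II-2,II-3,III-1,III-2,III-3]: 287 consistent
P/I-1 un ·: PP|Pp
P/I-2 un ·: PP|Pp
P/II-1 un I-1×I-2: Pp
P/II-2 ? ·: Pp|pp
P/II-3 un I-1×I-2: PP|Pp
P/III-1 ? II-2×II-1: PP|Pp|pp
P/III-2 aff II-2×II-1: pp
P/III-3 ? II-2×II-1: PP|Pp|pp
⇒ P over [I-1,I-2,II-1,II-2,II-3,III-1,III-2,III-3]: 78 consistent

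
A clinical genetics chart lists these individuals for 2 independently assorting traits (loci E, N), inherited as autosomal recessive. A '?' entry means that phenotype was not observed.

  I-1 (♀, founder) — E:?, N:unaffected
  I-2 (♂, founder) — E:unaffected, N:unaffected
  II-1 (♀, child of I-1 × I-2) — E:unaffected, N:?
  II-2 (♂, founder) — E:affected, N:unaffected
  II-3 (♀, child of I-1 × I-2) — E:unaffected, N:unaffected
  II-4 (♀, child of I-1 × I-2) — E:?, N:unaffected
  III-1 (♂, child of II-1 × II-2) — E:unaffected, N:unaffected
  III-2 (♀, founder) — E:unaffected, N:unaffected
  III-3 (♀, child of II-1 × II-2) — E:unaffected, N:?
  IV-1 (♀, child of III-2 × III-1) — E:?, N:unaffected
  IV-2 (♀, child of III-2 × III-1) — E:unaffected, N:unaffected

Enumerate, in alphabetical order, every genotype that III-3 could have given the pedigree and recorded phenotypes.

III-3 ∈ {Ee NN, Ee Nn, Ee nn}

E/I-1 ? ·: EE|Ee|ee
E/I-2 un ·: EE|Ee
E/II-1 un I-1×I-2: EE|Ee
E/II-2 aff ·: ee
E/II-3 un I-1×I-2: EE|Ee
E/II-4 ? I-1×I-2: EE|Ee|ee
E/III-1 un II-1×II-2: Ee
E/III-2 un ·: EE|Ee
E/III-3 un II-1×II-2: Ee
E/IV-1 ? III-2×III-1: EE|Ee|ee
E/IV-2 un III-2×III-1: EE|Ee
⇒ E over [I-1,I-2,II-1,II-2,II-3,II-4,III-1,III-2,III-3,IV-1,IV-2]: 320 consistent
N/I-1 un ·: NN|Nn
N/I-2 un ·: NN|Nn
N/II-1 ? I-1×I-2: NN|Nn|nn
N/II-2 un ·: NN|Nn
N/II-3 un I-1×I-2: NN|Nn
N/II-4 un I-1×I-2: NN|Nn
N/III-1 un II-1×II-2: NN|Nn
N/III-2 un ·: NN|Nn
N/III-3 ? II-1×II-2: NN|Nn|nn
N/IV-1 un III-2×III-1: NN|Nn
N/IV-2 un III-2×III-1: NN|Nn
⇒ N over [I-1,I-2,II-1,II-2,II-3,II-4,III-1,III-2,III-3,IV-1,IV-2]: 1279 consistent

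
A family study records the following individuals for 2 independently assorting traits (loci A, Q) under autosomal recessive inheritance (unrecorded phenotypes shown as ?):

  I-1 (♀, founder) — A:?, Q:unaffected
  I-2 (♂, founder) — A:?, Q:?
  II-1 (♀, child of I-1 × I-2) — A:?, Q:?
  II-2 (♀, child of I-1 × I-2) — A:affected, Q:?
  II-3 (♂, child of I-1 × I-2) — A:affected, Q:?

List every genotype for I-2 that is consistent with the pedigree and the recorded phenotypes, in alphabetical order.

I-2 ∈ {Aa QQ, Aa Qq, Aa qq, aa QQ, aa Qq, aa qq}

A/I-1 ? ·: Aa|aa
A/I-2 ? ·: Aa|aa
A/II-1 ? I-1×I-2: AA|Aa|aa
A/II-2 aff I-1×I-2: aa
A/II-3 aff I-1×I-2: aa
⇒ A over [I-1,I-2,II-1,II-2,II-3]: 8 consistent
Q/I-1 un ·: QQ|Qq
Q/I-2 ? ·: QQ|Qq|qq
Q/II-1 ? I-1×I-2: QQ|Qq|qq
Q/II-2 ? I-1×I-2: QQ|Qq|qq
Q/II-3 ? I-1×I-2: QQ|Qq|qq
⇒ Q over [I-1,I-2,II-1,II-2,II-3]: 53 consistent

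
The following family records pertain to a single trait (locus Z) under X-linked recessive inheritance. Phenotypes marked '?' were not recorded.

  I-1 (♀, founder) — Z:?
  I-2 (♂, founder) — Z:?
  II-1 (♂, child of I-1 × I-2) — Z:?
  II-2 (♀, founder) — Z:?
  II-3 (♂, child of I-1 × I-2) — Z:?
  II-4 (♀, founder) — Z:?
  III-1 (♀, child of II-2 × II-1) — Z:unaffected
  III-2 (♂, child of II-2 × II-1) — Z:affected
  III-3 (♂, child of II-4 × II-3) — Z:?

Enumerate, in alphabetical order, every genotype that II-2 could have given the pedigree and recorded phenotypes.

II-2 ∈ {X^ZX^z, X^zX^z}

Z/I-1 ? ·: X^ZX^Z|X^ZX^z|X^zX^z
Z/I-2 ? ·: X^ZY|X^zY
Z/II-1 ? I-1×I-2: X^ZY|X^zY
Z/II-2 ? ·: X^ZX^z|X^zX^z
Z/II-3 ? I-1×I-2: X^ZY|X^zY
Z/II-4 ? ·: X^ZX^Z|X^ZX^z|X^zX^z
Z/III-1 un II-2×II-1: X^ZX^Z|X^ZX^z
Z/III-2 aff II-2×II-1: X^zY
Z/III-3 ? II-4×II-3: X^ZY|X^zY
⇒ Z over [I-1,I-2,II-1,II-2,II-3,II-4,III-1,III-2,III-3]: 96 consistent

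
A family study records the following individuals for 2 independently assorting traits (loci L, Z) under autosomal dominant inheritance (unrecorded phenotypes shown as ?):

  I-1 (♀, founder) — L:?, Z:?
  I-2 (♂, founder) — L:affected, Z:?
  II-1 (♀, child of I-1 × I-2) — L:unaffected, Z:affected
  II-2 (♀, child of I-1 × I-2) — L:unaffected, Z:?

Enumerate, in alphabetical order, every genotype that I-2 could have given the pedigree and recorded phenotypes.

L/I-1 ? ·: ll|Ll
L/I-2 aff ·: Ll
L/II-1 un I-1×I-2: ll
L/II-2 un I-1×I-2: ll
⇒ L over [I-1,I-2,II-1,II-2]: 2 consistent
Z/I-1 ? ·: zz|Zz|ZZ
Z/I-2 ? ·: zz|Zz|ZZ
Z/II-1 aff I-1×I-2: Zz|ZZ
Z/II-2 ? I-1×I-2: zz|Zz|ZZ
⇒ Z over [I-1,I-2,II-1,II-2]: 21 consistent

I-2 ∈ {Ll ZZ, Ll Zz, Ll zz}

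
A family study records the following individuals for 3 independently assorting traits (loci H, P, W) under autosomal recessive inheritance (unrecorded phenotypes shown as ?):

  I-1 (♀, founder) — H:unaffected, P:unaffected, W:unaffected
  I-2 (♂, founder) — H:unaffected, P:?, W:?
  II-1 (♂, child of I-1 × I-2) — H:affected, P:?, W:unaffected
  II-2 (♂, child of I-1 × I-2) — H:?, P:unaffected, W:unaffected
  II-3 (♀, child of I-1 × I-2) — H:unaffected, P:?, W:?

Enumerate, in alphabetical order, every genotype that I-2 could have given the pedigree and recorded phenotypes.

I-2 ∈ {Hh PP WW, Hh PP Ww, Hh PP ww, Hh Pp WW, Hh Pp Ww, Hh Pp ww, Hh pp WW, Hh pp Ww, Hh pp ww}

H/I-1 un ·: Hh
H/I-2 un ·: Hh
H/II-1 aff I-1×I-2: hh
H/II-2 ? I-1×I-2: HH|Hh|hh
H/II-3 un I-1×I-2: HH|Hh
⇒ H over [I-1,I-2,II-1,II-2,II-3]: 6 consistent
P/I-1 un ·: PP|Pp
P/I-2 ? ·: PP|Pp|pp
P/II-1 ? I-1×I-2: PP|Pp|pp
P/II-2 un I-1×I-2: PP|Pp
P/II-3 ? I-1×I-2: PP|Pp|pp
⇒ P over [I-1,I-2,II-1,II-2,II-3]: 40 consistent
W/I-1 un ·: WW|Ww
W/I-2 ? ·: WW|Ww|ww
W/II-1 un I-1×I-2: WW|Ww
W/II-2 un I-1×I-2: WW|Ww
W/II-3 ? I-1×I-2: WW|Ww|ww
⇒ W over [I-1,I-2,II-1,II-2,II-3]: 32 consistent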